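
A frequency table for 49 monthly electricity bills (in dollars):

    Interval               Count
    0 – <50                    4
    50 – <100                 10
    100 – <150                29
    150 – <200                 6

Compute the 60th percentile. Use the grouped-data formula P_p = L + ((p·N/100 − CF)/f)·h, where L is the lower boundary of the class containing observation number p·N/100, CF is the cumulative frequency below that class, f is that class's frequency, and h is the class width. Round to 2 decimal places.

126.55

N = 49; target position k = 60/100 · 49 = 29.4.
Cumulative frequencies: 4, 14, 43, 49.
Observation 29.4 falls in the class 100 – <150.
L = 100, CF = 14, f = 29, h = 50.
P60 = 100 + ((29.4 − 14)/29)·50 = 100 + 26.5517 = 126.552.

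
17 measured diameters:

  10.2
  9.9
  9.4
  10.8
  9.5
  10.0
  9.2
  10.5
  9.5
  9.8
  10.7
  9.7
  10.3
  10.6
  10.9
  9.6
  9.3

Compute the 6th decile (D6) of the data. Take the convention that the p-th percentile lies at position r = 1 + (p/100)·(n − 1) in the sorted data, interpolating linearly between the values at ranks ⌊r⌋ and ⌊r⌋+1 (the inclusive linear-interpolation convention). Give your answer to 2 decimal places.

Sorted: 9.2, 9.3, 9.4, 9.5, 9.5, 9.6, 9.7, 9.8, 9.9, 10.0, 10.2, 10.3, 10.5, 10.6, 10.7, 10.8, 10.9.
n = 17.
r = 1 + (60/100)·(17 − 1) = 1 + 9.6 = 10.6.
Rank 10 is 10.0 and rank 11 is 10.2.
Interpolate: 10.0 + 0.6·(10.2 − 10.0) = 10.0 + 0.6·0.2 = 10.12.

10.12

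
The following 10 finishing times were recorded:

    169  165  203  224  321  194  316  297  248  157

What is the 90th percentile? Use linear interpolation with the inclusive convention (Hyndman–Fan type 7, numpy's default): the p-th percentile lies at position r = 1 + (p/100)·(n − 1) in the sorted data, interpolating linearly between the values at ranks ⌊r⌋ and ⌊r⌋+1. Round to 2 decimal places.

Sorted: 157, 165, 169, 194, 203, 224, 248, 297, 316, 321.
n = 10.
r = 1 + (90/100)·(10 − 1) = 1 + 8.1 = 9.1.
Rank 9 is 316 and rank 10 is 321.
Interpolate: 316 + 0.1·(321 − 316) = 316 + 0.1·5 = 316.5.

316.50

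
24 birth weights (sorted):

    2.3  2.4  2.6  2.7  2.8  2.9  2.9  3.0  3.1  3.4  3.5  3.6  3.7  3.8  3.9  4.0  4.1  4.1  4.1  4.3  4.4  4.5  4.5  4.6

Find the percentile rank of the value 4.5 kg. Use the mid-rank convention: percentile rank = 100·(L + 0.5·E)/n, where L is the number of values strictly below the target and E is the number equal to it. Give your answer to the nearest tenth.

91.7

Count below 4.5: L = 21; count equal: E = 2; n = 24.
Percentile rank = 100·(21 + 0.5·2)/24 = 100·22/24 = 91.67.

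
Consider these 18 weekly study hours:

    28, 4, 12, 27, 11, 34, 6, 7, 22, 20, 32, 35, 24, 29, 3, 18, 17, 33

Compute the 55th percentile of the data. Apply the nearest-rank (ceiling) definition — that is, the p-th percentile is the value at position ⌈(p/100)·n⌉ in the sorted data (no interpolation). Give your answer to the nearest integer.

Sorted: 3, 4, 6, 7, 11, 12, 17, 18, 20, 22, 24, 27, 28, 29, 32, 33, 34, 35.
n = 18.
Position = ⌈55/100 · 18⌉ = ⌈9.9⌉ = 10.
The value at rank 10 is 22.

22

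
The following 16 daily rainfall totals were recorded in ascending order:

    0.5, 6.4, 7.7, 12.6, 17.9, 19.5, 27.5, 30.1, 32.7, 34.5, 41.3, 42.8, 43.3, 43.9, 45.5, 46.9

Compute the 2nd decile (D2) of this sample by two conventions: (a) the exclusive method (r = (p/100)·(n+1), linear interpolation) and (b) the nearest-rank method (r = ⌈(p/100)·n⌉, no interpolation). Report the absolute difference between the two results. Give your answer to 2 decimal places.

2.94

n = 16.
(a) r = 3.4; between ranks 3 (7.7) and 4 (12.6): 9.66.
(b) the nearest-rank method: rank 4 → 12.6.
|9.66 − 12.6| = 2.94.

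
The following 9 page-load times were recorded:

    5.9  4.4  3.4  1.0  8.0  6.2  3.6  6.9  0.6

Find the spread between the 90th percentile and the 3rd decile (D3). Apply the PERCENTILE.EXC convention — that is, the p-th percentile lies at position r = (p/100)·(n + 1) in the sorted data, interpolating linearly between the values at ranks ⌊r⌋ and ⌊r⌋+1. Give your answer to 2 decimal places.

Sorted: 0.6, 1.0, 3.4, 3.6, 4.4, 5.9, 6.2, 6.9, 8.0.
n = 9.
P30: r = 3 (integer) → 3.4.
P90: r = 9 (integer) → 8.
Difference: 8 − 3.4 = 4.6.

4.60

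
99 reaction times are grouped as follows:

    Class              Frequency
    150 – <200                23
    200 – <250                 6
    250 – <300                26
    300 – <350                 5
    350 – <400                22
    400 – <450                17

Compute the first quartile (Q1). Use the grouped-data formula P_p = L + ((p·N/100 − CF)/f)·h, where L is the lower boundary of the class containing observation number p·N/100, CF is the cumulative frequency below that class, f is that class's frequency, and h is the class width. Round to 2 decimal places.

N = 99; target position k = 25/100 · 99 = 24.75.
Cumulative frequencies: 23, 29, 55, 60, 82, 99.
Observation 24.75 falls in the class 200 – <250.
L = 200, CF = 23, f = 6, h = 50.
P25 = 200 + ((24.75 − 23)/6)·50 = 200 + 14.5833 = 214.583.

214.58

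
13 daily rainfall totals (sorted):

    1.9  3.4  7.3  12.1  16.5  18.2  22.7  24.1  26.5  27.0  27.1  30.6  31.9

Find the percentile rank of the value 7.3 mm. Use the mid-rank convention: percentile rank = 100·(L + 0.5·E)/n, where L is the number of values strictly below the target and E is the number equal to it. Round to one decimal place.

19.2

Count below 7.3: L = 2; count equal: E = 1; n = 13.
Percentile rank = 100·(2 + 0.5·1)/13 = 100·2.5/13 = 19.23.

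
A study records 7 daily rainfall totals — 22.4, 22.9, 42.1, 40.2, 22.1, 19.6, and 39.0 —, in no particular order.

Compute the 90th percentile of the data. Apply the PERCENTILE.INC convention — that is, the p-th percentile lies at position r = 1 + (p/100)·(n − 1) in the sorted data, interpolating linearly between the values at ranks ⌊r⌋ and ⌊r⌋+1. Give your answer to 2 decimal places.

Sorted: 19.6, 22.1, 22.4, 22.9, 39.0, 40.2, 42.1.
n = 7.
r = 1 + (90/100)·(7 − 1) = 1 + 5.4 = 6.4.
Rank 6 is 40.2 and rank 7 is 42.1.
Interpolate: 40.2 + 0.4·(42.1 − 40.2) = 40.2 + 0.4·1.9 = 40.96.

40.96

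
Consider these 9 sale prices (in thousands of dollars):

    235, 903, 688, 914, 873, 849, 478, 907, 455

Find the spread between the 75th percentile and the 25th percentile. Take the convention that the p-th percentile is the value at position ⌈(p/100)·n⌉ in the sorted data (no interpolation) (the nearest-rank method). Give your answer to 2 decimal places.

425.00

Sorted: 235, 455, 478, 688, 849, 873, 903, 907, 914.
n = 9.
P25: rank ⌈25/100·9⌉ = 3 → 478.
P75: rank ⌈75/100·9⌉ = 7 → 903.
Difference: 903 − 478 = 425.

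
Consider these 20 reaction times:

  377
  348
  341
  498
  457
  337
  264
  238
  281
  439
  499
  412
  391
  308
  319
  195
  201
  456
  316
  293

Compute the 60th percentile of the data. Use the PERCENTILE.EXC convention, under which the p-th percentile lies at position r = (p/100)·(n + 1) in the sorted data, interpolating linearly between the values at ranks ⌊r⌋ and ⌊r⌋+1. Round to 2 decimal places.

Sorted: 195, 201, 238, 264, 281, 293, 308, 316, 319, 337, 341, 348, 377, 391, 412, 439, 456, 457, 498, 499.
n = 20.
r = (60/100)·(20 + 1) = 12.6.
Rank 12 is 348 and rank 13 is 377.
Interpolate: 348 + 0.6·(377 − 348) = 348 + 0.6·29 = 365.4.

365.40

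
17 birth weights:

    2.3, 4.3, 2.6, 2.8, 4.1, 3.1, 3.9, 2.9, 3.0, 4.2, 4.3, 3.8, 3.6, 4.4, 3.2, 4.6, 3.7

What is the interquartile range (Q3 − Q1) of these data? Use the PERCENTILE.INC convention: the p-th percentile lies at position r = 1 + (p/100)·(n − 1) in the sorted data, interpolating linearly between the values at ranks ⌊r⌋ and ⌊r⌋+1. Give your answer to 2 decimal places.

1.20

Sorted: 2.3, 2.6, 2.8, 2.9, 3.0, 3.1, 3.2, 3.6, 3.7, 3.8, 3.9, 4.1, 4.2, 4.3, 4.3, 4.4, 4.6.
n = 17.
P25: r = 5 (integer) → 3.
P75: r = 13 (integer) → 4.2.
Difference: 4.2 − 3 = 1.2.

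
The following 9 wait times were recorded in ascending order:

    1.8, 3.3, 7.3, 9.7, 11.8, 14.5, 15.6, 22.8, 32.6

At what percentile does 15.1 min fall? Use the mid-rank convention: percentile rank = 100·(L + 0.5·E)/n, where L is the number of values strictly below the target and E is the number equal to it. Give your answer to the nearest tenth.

66.7

Count below 15.1: L = 6; count equal: E = 0; n = 9.
Percentile rank = 100·(6 + 0.5·0)/9 = 100·6/9 = 66.67.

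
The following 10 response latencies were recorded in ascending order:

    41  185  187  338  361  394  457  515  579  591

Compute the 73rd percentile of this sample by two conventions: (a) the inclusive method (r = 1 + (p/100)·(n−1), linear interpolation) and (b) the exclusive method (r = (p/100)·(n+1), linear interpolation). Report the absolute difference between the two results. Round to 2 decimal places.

26.86

n = 10.
(a) r = 7.57; between ranks 7 (457) and 8 (515): 490.06.
(b) r = 8.03; between ranks 8 (515) and 9 (579): 516.92.
|490.06 − 516.92| = 26.86.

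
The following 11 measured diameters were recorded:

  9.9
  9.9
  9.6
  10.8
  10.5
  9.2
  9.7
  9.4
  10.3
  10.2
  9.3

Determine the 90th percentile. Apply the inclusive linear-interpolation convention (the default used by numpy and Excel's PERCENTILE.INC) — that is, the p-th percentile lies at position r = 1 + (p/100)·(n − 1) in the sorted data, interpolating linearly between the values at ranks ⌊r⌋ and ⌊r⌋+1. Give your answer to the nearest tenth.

10.5

Sorted: 9.2, 9.3, 9.4, 9.6, 9.7, 9.9, 9.9, 10.2, 10.3, 10.5, 10.8.
n = 11.
r = 1 + (90/100)·(11 − 1) = 1 + 9 = 10.
r is an integer, so P90 is the value at rank 10: 10.5.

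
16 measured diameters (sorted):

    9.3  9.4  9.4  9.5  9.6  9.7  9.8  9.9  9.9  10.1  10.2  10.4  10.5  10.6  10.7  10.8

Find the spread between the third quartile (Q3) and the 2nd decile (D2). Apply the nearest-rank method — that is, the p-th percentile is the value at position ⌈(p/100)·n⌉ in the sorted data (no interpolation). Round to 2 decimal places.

0.90

n = 16.
P20: rank ⌈20/100·16⌉ = 4 → 9.5.
P75: rank ⌈75/100·16⌉ = 12 → 10.4.
Difference: 10.4 − 9.5 = 0.9.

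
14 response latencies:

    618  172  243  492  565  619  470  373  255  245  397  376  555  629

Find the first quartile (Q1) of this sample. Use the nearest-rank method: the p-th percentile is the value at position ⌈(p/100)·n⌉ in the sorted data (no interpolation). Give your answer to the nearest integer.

255

Sorted: 172, 243, 245, 255, 373, 376, 397, 470, 492, 555, 565, 618, 619, 629.
n = 14.
Position = ⌈25/100 · 14⌉ = ⌈3.5⌉ = 4.
The value at rank 4 is 255.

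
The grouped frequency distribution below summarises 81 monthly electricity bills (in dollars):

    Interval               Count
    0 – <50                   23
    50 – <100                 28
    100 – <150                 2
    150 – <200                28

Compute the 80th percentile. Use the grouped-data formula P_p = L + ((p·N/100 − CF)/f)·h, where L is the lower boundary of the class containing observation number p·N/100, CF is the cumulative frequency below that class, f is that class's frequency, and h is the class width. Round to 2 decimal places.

171.07

N = 81; target position k = 80/100 · 81 = 64.8.
Cumulative frequencies: 23, 51, 53, 81.
Observation 64.8 falls in the class 150 – <200.
L = 150, CF = 53, f = 28, h = 50.
P80 = 150 + ((64.8 − 53)/28)·50 = 150 + 21.0714 = 171.071.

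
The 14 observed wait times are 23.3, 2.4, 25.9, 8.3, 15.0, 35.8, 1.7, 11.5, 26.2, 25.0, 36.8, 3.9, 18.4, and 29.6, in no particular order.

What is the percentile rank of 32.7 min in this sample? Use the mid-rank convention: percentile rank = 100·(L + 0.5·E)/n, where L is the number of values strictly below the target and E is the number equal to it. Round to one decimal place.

Sorted: 1.7, 2.4, 3.9, 8.3, 11.5, 15.0, 18.4, 23.3, 25.0, 25.9, 26.2, 29.6, 35.8, 36.8.
Count below 32.7: L = 12; count equal: E = 0; n = 14.
Percentile rank = 100·(12 + 0.5·0)/14 = 100·12/14 = 85.71.

85.7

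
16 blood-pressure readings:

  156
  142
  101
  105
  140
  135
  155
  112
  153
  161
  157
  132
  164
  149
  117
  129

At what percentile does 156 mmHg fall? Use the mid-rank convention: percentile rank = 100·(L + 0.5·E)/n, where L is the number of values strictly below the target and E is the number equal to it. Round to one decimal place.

78.1

Sorted: 101, 105, 112, 117, 129, 132, 135, 140, 142, 149, 153, 155, 156, 157, 161, 164.
Count below 156: L = 12; count equal: E = 1; n = 16.
Percentile rank = 100·(12 + 0.5·1)/16 = 100·12.5/16 = 78.12.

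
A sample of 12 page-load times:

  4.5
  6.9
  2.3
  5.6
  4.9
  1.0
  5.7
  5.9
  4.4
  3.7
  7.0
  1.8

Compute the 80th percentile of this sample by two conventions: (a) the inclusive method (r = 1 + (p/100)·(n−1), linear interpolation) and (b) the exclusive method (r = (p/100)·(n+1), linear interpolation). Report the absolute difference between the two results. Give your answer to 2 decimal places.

Sorted: 1.0, 1.8, 2.3, 3.7, 4.4, 4.5, 4.9, 5.6, 5.7, 5.9, 6.9, 7.0.
n = 12.
(a) r = 9.8; between ranks 9 (5.7) and 10 (5.9): 5.86.
(b) r = 10.4; between ranks 10 (5.9) and 11 (6.9): 6.3.
|5.86 − 6.3| = 0.44.

0.44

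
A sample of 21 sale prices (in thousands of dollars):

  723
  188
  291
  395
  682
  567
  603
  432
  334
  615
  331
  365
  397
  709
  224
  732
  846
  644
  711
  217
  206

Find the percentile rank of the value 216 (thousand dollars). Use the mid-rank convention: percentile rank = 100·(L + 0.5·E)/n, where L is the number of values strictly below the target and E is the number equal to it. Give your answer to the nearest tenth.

Sorted: 188, 206, 217, 224, 291, 331, 334, 365, 395, 397, 432, 567, 603, 615, 644, 682, 709, 711, 723, 732, 846.
Count below 216: L = 2; count equal: E = 0; n = 21.
Percentile rank = 100·(2 + 0.5·0)/21 = 100·2/21 = 9.524.

9.5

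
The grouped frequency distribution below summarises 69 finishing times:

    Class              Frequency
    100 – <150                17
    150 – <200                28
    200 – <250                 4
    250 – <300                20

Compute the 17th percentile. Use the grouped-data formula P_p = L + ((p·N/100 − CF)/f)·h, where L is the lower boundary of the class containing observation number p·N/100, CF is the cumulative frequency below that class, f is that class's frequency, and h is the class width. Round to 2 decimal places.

134.50

N = 69; target position k = 17/100 · 69 = 11.73.
Cumulative frequencies: 17, 45, 49, 69.
Observation 11.73 falls in the class 100 – <150.
L = 100, CF = 0, f = 17, h = 50.
P17 = 100 + ((11.73 − 0)/17)·50 = 100 + 34.5 = 134.5.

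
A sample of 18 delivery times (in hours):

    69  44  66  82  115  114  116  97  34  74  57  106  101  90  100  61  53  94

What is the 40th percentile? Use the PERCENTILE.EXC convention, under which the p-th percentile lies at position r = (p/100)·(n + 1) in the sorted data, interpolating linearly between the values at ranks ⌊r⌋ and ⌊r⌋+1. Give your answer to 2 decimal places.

72.00

Sorted: 34, 44, 53, 57, 61, 66, 69, 74, 82, 90, 94, 97, 100, 101, 106, 114, 115, 116.
n = 18.
r = (40/100)·(18 + 1) = 7.6.
Rank 7 is 69 and rank 8 is 74.
Interpolate: 69 + 0.6·(74 − 69) = 69 + 0.6·5 = 72.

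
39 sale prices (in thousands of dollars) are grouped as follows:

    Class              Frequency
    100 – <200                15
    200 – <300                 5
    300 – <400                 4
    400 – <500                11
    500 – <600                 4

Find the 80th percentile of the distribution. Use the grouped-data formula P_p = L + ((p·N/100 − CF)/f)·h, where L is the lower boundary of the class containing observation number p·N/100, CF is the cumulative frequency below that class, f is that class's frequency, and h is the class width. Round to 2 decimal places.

N = 39; target position k = 80/100 · 39 = 31.2.
Cumulative frequencies: 15, 20, 24, 35, 39.
Observation 31.2 falls in the class 400 – <500.
L = 400, CF = 24, f = 11, h = 100.
P80 = 400 + ((31.2 − 24)/11)·100 = 400 + 65.4545 = 465.455.

465.45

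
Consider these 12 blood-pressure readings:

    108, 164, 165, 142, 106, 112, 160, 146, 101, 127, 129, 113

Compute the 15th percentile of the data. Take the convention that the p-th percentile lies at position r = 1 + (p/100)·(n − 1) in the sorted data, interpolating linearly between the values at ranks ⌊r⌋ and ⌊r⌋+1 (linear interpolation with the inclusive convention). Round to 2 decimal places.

107.30

Sorted: 101, 106, 108, 112, 113, 127, 129, 142, 146, 160, 164, 165.
n = 12.
r = 1 + (15/100)·(12 − 1) = 1 + 1.65 = 2.65.
Rank 2 is 106 and rank 3 is 108.
Interpolate: 106 + 0.65·(108 − 106) = 106 + 0.65·2 = 107.3.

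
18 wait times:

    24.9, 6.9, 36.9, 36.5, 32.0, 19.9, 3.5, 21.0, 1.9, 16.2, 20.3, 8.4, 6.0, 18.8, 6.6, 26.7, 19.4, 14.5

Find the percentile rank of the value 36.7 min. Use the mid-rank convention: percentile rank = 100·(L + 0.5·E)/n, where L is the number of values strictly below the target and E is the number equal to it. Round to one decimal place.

94.4

Sorted: 1.9, 3.5, 6.0, 6.6, 6.9, 8.4, 14.5, 16.2, 18.8, 19.4, 19.9, 20.3, 21.0, 24.9, 26.7, 32.0, 36.5, 36.9.
Count below 36.7: L = 17; count equal: E = 0; n = 18.
Percentile rank = 100·(17 + 0.5·0)/18 = 100·17/18 = 94.44.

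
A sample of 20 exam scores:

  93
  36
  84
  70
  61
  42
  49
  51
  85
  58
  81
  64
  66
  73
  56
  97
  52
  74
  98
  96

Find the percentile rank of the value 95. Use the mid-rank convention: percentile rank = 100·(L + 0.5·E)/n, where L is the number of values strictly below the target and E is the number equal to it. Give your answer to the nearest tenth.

85.0

Sorted: 36, 42, 49, 51, 52, 56, 58, 61, 64, 66, 70, 73, 74, 81, 84, 85, 93, 96, 97, 98.
Count below 95: L = 17; count equal: E = 0; n = 20.
Percentile rank = 100·(17 + 0.5·0)/20 = 100·17/20 = 85.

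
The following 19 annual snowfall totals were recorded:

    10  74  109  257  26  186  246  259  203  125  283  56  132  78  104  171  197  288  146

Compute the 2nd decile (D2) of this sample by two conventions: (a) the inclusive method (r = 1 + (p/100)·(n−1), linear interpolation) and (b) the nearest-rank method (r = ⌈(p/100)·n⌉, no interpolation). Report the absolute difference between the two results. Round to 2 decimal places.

Sorted: 10, 26, 56, 74, 78, 104, 109, 125, 132, 146, 171, 186, 197, 203, 246, 257, 259, 283, 288.
n = 19.
(a) r = 4.6; between ranks 4 (74) and 5 (78): 76.4.
(b) the nearest-rank method: rank 4 → 74.
|76.4 − 74| = 2.4.

2.40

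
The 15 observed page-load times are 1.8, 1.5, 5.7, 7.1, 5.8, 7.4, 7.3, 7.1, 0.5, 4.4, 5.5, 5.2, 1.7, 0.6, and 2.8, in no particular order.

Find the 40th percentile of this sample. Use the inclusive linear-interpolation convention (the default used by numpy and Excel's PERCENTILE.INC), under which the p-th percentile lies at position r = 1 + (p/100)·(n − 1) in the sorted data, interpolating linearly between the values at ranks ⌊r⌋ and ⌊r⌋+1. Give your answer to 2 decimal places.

Sorted: 0.5, 0.6, 1.5, 1.7, 1.8, 2.8, 4.4, 5.2, 5.5, 5.7, 5.8, 7.1, 7.1, 7.3, 7.4.
n = 15.
r = 1 + (40/100)·(15 − 1) = 1 + 5.6 = 6.6.
Rank 6 is 2.8 and rank 7 is 4.4.
Interpolate: 2.8 + 0.6·(4.4 − 2.8) = 2.8 + 0.6·1.6 = 3.76.

3.76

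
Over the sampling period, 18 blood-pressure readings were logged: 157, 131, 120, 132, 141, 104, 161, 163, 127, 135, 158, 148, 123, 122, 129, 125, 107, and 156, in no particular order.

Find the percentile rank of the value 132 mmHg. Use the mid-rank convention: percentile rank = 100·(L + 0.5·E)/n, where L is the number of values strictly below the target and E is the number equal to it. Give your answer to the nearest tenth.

52.8

Sorted: 104, 107, 120, 122, 123, 125, 127, 129, 131, 132, 135, 141, 148, 156, 157, 158, 161, 163.
Count below 132: L = 9; count equal: E = 1; n = 18.
Percentile rank = 100·(9 + 0.5·1)/18 = 100·9.5/18 = 52.78.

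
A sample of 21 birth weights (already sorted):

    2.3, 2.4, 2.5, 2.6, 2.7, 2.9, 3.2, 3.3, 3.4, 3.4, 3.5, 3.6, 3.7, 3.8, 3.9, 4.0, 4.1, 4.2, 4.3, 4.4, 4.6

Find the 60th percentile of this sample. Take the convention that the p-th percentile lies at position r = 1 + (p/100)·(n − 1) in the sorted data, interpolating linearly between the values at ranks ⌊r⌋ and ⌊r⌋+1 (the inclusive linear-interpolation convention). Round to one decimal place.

n = 21.
r = 1 + (60/100)·(21 − 1) = 1 + 12 = 13.
r is an integer, so P60 is the value at rank 13: 3.7.

3.7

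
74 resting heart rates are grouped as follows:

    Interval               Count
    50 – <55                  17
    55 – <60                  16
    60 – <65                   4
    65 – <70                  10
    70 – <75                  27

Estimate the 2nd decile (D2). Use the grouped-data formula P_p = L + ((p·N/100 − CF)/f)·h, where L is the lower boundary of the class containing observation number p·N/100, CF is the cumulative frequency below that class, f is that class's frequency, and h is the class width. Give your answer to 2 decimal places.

N = 74; target position k = 20/100 · 74 = 14.8.
Cumulative frequencies: 17, 33, 37, 47, 74.
Observation 14.8 falls in the class 50 – <55.
L = 50, CF = 0, f = 17, h = 5.
P20 = 50 + ((14.8 − 0)/17)·5 = 50 + 4.35294 = 54.3529.

54.35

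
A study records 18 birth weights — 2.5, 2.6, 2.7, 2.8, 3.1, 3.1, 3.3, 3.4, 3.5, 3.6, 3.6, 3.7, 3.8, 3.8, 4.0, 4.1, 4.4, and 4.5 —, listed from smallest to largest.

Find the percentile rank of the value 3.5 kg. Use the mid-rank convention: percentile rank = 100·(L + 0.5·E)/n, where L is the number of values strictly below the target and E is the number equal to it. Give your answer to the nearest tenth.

Count below 3.5: L = 8; count equal: E = 1; n = 18.
Percentile rank = 100·(8 + 0.5·1)/18 = 100·8.5/18 = 47.22.

47.2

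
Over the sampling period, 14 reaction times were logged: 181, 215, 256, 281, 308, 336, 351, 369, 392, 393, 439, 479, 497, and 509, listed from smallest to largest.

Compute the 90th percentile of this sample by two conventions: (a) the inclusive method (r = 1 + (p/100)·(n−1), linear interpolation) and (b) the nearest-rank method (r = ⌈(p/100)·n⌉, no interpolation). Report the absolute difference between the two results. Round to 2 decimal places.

n = 14.
(a) r = 12.7; between ranks 12 (479) and 13 (497): 491.6.
(b) the nearest-rank method: rank 13 → 497.
|491.6 − 497| = 5.4.

5.40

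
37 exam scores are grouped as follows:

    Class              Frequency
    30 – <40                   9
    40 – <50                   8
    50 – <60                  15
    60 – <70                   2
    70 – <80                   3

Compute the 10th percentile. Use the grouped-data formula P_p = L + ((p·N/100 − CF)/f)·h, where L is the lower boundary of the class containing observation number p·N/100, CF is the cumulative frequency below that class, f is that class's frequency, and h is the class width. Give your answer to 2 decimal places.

34.11

N = 37; target position k = 10/100 · 37 = 3.7.
Cumulative frequencies: 9, 17, 32, 34, 37.
Observation 3.7 falls in the class 30 – <40.
L = 30, CF = 0, f = 9, h = 10.
P10 = 30 + ((3.7 − 0)/9)·10 = 30 + 4.11111 = 34.1111.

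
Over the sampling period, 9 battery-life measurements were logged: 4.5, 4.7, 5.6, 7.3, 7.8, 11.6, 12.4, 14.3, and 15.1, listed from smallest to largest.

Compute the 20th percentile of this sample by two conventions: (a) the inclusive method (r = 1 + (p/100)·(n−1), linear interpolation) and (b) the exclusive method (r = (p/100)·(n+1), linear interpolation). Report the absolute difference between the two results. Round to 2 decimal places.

0.54

n = 9.
(a) r = 2.6; between ranks 2 (4.7) and 3 (5.6): 5.24.
(b) r = 2 → value at rank 2 = 4.7.
|5.24 − 4.7| = 0.54.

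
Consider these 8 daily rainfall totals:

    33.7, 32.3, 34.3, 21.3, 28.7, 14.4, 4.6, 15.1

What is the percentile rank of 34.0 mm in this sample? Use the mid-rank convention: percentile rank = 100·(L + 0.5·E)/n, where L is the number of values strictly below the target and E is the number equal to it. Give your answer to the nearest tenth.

87.5

Sorted: 4.6, 14.4, 15.1, 21.3, 28.7, 32.3, 33.7, 34.3.
Count below 34.0: L = 7; count equal: E = 0; n = 8.
Percentile rank = 100·(7 + 0.5·0)/8 = 100·7/8 = 87.5.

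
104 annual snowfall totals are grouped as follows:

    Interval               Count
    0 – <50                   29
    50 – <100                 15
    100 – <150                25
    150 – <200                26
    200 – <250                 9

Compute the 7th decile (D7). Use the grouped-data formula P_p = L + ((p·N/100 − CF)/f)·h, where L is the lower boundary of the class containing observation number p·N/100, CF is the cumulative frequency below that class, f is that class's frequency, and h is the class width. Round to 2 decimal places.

157.31

N = 104; target position k = 70/100 · 104 = 72.8.
Cumulative frequencies: 29, 44, 69, 95, 104.
Observation 72.8 falls in the class 150 – <200.
L = 150, CF = 69, f = 26, h = 50.
P70 = 150 + ((72.8 − 69)/26)·50 = 150 + 7.30769 = 157.308.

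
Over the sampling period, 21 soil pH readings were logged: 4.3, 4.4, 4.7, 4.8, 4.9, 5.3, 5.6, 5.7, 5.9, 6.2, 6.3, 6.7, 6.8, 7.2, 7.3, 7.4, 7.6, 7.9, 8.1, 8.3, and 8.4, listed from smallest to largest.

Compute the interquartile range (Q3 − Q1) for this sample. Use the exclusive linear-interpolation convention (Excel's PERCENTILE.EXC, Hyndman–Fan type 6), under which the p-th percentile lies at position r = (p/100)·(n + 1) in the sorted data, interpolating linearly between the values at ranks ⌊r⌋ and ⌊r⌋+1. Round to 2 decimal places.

2.40

n = 21.
P25: r = 5.5; ranks 5–6 are 4.9, 5.3; interpolating gives 5.1.
P75: r = 16.5; ranks 16–17 are 7.4, 7.6; interpolating gives 7.5.
Difference: 7.5 − 5.1 = 2.4.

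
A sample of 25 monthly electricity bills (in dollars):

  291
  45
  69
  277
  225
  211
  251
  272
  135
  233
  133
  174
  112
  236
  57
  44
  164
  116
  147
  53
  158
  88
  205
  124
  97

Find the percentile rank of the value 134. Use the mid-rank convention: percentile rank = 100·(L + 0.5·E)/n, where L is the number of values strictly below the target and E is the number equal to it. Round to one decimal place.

Sorted: 44, 45, 53, 57, 69, 88, 97, 112, 116, 124, 133, 135, 147, 158, 164, 174, 205, 211, 225, 233, 236, 251, 272, 277, 291.
Count below 134: L = 11; count equal: E = 0; n = 25.
Percentile rank = 100·(11 + 0.5·0)/25 = 100·11/25 = 44.

44.0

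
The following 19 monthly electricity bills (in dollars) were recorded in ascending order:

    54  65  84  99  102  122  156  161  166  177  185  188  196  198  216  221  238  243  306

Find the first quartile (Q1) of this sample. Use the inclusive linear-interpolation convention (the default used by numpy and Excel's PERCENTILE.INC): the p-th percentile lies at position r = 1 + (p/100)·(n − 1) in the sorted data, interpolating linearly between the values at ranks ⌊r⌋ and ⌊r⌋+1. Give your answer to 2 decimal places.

112.00

n = 19.
r = 1 + (25/100)·(19 − 1) = 1 + 4.5 = 5.5.
Rank 5 is 102 and rank 6 is 122.
Interpolate: 102 + 0.5·(122 − 102) = 102 + 0.5·20 = 112.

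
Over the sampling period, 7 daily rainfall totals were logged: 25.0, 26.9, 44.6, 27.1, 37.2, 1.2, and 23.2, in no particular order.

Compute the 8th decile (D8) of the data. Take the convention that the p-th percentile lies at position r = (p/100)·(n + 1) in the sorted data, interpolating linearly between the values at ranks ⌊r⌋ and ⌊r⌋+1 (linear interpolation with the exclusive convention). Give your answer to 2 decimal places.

40.16

Sorted: 1.2, 23.2, 25.0, 26.9, 27.1, 37.2, 44.6.
n = 7.
r = (80/100)·(7 + 1) = 6.4.
Rank 6 is 37.2 and rank 7 is 44.6.
Interpolate: 37.2 + 0.4·(44.6 − 37.2) = 37.2 + 0.4·7.4 = 40.16.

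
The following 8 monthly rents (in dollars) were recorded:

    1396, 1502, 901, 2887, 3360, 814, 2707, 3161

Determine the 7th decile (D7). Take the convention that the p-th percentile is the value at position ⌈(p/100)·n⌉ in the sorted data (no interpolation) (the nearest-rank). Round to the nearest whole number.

Sorted: 814, 901, 1396, 1502, 2707, 2887, 3161, 3360.
n = 8.
Position = ⌈70/100 · 8⌉ = ⌈5.6⌉ = 6.
The value at rank 6 is 2887.

2887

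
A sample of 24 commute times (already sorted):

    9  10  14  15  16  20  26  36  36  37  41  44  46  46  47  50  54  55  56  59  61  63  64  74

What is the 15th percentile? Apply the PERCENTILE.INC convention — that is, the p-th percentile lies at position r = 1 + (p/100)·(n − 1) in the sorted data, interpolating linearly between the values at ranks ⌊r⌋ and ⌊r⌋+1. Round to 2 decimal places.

15.45

n = 24.
r = 1 + (15/100)·(24 − 1) = 1 + 3.45 = 4.45.
Rank 4 is 15 and rank 5 is 16.
Interpolate: 15 + 0.45·(16 − 15) = 15 + 0.45·1 = 15.45.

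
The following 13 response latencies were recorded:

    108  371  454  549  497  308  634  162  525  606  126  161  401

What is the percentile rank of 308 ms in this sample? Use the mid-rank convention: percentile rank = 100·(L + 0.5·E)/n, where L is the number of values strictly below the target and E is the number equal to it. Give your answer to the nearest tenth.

Sorted: 108, 126, 161, 162, 308, 371, 401, 454, 497, 525, 549, 606, 634.
Count below 308: L = 4; count equal: E = 1; n = 13.
Percentile rank = 100·(4 + 0.5·1)/13 = 100·4.5/13 = 34.62.

34.6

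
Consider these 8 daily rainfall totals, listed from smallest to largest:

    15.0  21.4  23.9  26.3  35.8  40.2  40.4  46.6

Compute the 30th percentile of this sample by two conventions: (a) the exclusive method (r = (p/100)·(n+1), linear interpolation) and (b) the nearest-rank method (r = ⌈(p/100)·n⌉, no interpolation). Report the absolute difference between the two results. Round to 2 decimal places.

n = 8.
(a) r = 2.7; between ranks 2 (21.4) and 3 (23.9): 23.15.
(b) the nearest-rank method: rank 3 → 23.9.
|23.15 − 23.9| = 0.75.

0.75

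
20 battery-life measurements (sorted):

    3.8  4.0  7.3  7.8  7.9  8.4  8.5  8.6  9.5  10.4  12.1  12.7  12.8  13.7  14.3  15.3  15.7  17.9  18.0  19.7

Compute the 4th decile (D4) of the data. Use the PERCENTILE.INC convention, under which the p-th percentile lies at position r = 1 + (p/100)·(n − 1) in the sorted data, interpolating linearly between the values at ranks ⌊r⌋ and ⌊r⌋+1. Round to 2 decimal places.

9.14

n = 20.
r = 1 + (40/100)·(20 − 1) = 1 + 7.6 = 8.6.
Rank 8 is 8.6 and rank 9 is 9.5.
Interpolate: 8.6 + 0.6·(9.5 − 8.6) = 8.6 + 0.6·0.9 = 9.14.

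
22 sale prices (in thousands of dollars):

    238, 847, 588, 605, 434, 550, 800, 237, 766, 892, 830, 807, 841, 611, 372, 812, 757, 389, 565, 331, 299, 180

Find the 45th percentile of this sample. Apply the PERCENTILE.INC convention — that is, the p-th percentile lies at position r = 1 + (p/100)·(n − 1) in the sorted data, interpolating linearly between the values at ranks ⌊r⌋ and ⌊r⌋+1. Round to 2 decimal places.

Sorted: 180, 237, 238, 299, 331, 372, 389, 434, 550, 565, 588, 605, 611, 757, 766, 800, 807, 812, 830, 841, 847, 892.
n = 22.
r = 1 + (45/100)·(22 − 1) = 1 + 9.45 = 10.45.
Rank 10 is 565 and rank 11 is 588.
Interpolate: 565 + 0.45·(588 − 565) = 565 + 0.45·23 = 575.35.

575.35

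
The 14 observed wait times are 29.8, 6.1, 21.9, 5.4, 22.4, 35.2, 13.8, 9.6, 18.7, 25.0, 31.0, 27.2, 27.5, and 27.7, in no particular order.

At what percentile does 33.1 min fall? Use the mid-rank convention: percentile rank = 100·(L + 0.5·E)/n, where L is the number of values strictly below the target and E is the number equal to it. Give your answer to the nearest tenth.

92.9

Sorted: 5.4, 6.1, 9.6, 13.8, 18.7, 21.9, 22.4, 25.0, 27.2, 27.5, 27.7, 29.8, 31.0, 35.2.
Count below 33.1: L = 13; count equal: E = 0; n = 14.
Percentile rank = 100·(13 + 0.5·0)/14 = 100·13/14 = 92.86.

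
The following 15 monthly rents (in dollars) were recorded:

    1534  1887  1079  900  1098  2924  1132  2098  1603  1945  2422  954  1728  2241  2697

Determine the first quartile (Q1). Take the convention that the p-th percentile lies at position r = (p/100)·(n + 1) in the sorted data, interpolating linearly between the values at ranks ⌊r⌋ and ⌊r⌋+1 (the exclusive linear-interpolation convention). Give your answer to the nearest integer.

Sorted: 900, 954, 1079, 1098, 1132, 1534, 1603, 1728, 1887, 1945, 2098, 2241, 2422, 2697, 2924.
n = 15.
r = (25/100)·(15 + 1) = 4.
r is an integer, so P25 is the value at rank 4: 1098.

1098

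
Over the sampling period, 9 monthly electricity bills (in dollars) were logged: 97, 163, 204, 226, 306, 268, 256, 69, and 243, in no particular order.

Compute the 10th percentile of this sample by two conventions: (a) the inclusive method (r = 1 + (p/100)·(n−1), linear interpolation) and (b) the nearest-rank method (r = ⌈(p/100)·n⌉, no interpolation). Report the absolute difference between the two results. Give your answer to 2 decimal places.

Sorted: 69, 97, 163, 204, 226, 243, 256, 268, 306.
n = 9.
(a) r = 1.8; between ranks 1 (69) and 2 (97): 91.4.
(b) the nearest-rank method: rank 1 → 69.
|91.4 − 69| = 22.4.

22.40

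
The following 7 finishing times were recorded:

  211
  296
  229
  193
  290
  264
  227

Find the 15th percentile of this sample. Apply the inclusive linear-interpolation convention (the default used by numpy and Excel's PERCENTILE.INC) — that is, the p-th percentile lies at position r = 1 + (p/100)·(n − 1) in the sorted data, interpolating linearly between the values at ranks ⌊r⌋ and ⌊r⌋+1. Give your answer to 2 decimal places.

Sorted: 193, 211, 227, 229, 264, 290, 296.
n = 7.
r = 1 + (15/100)·(7 − 1) = 1 + 0.9 = 1.9.
Rank 1 is 193 and rank 2 is 211.
Interpolate: 193 + 0.9·(211 − 193) = 193 + 0.9·18 = 209.2.

209.20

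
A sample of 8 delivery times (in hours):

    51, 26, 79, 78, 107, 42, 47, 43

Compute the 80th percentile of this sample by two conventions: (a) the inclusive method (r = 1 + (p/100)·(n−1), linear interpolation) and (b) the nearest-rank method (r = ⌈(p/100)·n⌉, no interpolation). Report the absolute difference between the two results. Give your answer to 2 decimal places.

Sorted: 26, 42, 43, 47, 51, 78, 79, 107.
n = 8.
(a) r = 6.6; between ranks 6 (78) and 7 (79): 78.6.
(b) the nearest-rank method: rank 7 → 79.
|78.6 − 79| = 0.4.

0.40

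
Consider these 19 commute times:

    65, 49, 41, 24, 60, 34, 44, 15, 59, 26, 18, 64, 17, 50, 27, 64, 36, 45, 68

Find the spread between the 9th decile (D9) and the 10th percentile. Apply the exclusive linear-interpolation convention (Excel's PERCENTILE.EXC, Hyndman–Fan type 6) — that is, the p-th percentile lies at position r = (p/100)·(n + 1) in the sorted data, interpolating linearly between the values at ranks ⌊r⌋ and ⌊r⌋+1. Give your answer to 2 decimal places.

Sorted: 15, 17, 18, 24, 26, 27, 34, 36, 41, 44, 45, 49, 50, 59, 60, 64, 64, 65, 68.
n = 19.
P10: r = 2 (integer) → 17.
P90: r = 18 (integer) → 65.
Difference: 65 − 17 = 48.

48.00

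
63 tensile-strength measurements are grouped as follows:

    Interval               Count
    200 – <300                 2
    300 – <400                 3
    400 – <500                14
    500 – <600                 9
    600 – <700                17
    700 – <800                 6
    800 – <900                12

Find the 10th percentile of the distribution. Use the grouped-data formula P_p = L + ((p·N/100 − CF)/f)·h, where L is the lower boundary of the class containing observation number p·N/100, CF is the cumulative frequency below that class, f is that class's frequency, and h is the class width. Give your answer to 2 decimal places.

409.29

N = 63; target position k = 10/100 · 63 = 6.3.
Cumulative frequencies: 2, 5, 19, 28, 45, 51, 63.
Observation 6.3 falls in the class 400 – <500.
L = 400, CF = 5, f = 14, h = 100.
P10 = 400 + ((6.3 − 5)/14)·100 = 400 + 9.28571 = 409.286.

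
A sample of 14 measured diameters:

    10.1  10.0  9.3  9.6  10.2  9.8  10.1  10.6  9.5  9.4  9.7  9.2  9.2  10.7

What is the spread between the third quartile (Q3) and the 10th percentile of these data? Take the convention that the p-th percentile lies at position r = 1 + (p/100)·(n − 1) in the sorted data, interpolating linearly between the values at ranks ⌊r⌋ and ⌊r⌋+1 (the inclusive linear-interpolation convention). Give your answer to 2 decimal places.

0.87

Sorted: 9.2, 9.2, 9.3, 9.4, 9.5, 9.6, 9.7, 9.8, 10.0, 10.1, 10.1, 10.2, 10.6, 10.7.
n = 14.
P10: r = 2.3; ranks 2–3 are 9.2, 9.3; interpolating gives 9.23.
P75: r = 10.75; ranks 10–11 are 10.1, 10.1; interpolating gives 10.1.
Difference: 10.1 − 9.23 = 0.87.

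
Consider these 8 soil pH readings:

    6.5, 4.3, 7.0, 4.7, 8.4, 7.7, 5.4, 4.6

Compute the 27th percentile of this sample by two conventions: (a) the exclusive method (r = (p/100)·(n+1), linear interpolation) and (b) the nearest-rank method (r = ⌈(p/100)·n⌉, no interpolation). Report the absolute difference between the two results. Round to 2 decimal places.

0.06

Sorted: 4.3, 4.6, 4.7, 5.4, 6.5, 7.0, 7.7, 8.4.
n = 8.
(a) r = 2.43; between ranks 2 (4.6) and 3 (4.7): 4.643.
(b) the nearest-rank method: rank 3 → 4.7.
|4.643 − 4.7| = 0.057.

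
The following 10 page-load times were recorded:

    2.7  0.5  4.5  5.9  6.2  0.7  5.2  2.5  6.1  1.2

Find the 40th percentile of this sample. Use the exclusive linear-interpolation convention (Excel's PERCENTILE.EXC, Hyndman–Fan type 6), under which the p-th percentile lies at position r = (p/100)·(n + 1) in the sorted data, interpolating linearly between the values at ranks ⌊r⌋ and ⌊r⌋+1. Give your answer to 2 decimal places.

2.58

Sorted: 0.5, 0.7, 1.2, 2.5, 2.7, 4.5, 5.2, 5.9, 6.1, 6.2.
n = 10.
r = (40/100)·(10 + 1) = 4.4.
Rank 4 is 2.5 and rank 5 is 2.7.
Interpolate: 2.5 + 0.4·(2.7 − 2.5) = 2.5 + 0.4·0.2 = 2.58.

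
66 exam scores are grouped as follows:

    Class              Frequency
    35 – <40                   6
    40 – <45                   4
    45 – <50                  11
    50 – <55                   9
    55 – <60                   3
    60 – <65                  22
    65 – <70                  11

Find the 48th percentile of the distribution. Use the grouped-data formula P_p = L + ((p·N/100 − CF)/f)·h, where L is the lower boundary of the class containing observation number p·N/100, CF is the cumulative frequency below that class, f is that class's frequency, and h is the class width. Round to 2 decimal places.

N = 66; target position k = 48/100 · 66 = 31.68.
Cumulative frequencies: 6, 10, 21, 30, 33, 55, 66.
Observation 31.68 falls in the class 55 – <60.
L = 55, CF = 30, f = 3, h = 5.
P48 = 55 + ((31.68 − 30)/3)·5 = 55 + 2.8 = 57.8.

57.80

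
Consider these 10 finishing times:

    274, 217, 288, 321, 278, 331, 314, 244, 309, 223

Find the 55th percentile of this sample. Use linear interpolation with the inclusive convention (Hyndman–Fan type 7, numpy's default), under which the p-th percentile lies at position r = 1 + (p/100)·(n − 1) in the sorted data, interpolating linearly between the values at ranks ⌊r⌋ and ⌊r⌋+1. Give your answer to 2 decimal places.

Sorted: 217, 223, 244, 274, 278, 288, 309, 314, 321, 331.
n = 10.
r = 1 + (55/100)·(10 − 1) = 1 + 4.95 = 5.95.
Rank 5 is 278 and rank 6 is 288.
Interpolate: 278 + 0.95·(288 − 278) = 278 + 0.95·10 = 287.5.

287.50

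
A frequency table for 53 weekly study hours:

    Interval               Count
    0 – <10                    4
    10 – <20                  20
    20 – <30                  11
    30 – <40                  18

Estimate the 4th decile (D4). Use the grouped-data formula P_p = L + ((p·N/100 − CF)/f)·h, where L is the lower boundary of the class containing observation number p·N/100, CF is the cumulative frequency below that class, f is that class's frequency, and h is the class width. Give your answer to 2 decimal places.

N = 53; target position k = 40/100 · 53 = 21.2.
Cumulative frequencies: 4, 24, 35, 53.
Observation 21.2 falls in the class 10 – <20.
L = 10, CF = 4, f = 20, h = 10.
P40 = 10 + ((21.2 − 4)/20)·10 = 10 + 8.6 = 18.6.

18.60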